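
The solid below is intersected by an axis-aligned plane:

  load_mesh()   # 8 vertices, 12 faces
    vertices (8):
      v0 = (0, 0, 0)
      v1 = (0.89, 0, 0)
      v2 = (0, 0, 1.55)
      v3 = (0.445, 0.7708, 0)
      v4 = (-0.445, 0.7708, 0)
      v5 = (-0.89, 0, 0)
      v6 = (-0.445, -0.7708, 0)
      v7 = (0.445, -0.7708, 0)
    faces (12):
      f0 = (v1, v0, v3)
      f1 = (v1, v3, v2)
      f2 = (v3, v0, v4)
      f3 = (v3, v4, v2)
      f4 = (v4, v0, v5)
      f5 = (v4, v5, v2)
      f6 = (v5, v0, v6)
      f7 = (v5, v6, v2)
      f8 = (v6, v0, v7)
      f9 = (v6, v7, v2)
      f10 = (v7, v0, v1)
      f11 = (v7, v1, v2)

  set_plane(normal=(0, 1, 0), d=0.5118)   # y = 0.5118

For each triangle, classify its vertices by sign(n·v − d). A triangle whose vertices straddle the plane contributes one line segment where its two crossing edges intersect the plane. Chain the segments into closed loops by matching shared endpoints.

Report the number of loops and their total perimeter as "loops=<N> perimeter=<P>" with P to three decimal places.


Straddling triangles (6 of 12):
  (v1,v0,v3) [--+] → (0.295474, 0.5118, 0)–(0.594526, 0.5118, 0)  len=0.2991
  (v1,v3,v2) [-+-] → (0.594526, 0.5118, 0)–(0.295474, 0.5118, 0.520823)  len=0.6006
  (v3,v0,v4) [+-+] → (0.295474, 0.5118, 0)–(-0.295474, 0.5118, 0)  len=0.5909
  (v3,v4,v2) [++-] → (-0.295474, 0.5118, 0.520823)–(0.295474, 0.5118, 0.520823)  len=0.5909
  (v4,v0,v5) [+--] → (-0.295474, 0.5118, 0)–(-0.594526, 0.5118, 0)  len=0.2991
  (v4,v5,v2) [+--] → (-0.594526, 0.5118, 0)–(-0.295474, 0.5118, 0.520823)  len=0.6006

Chained into 1 loop(s):
  loop 1: 6 segments, perimeter = 2.9811
Total perimeter = 2.981

loops=1 perimeter=2.981


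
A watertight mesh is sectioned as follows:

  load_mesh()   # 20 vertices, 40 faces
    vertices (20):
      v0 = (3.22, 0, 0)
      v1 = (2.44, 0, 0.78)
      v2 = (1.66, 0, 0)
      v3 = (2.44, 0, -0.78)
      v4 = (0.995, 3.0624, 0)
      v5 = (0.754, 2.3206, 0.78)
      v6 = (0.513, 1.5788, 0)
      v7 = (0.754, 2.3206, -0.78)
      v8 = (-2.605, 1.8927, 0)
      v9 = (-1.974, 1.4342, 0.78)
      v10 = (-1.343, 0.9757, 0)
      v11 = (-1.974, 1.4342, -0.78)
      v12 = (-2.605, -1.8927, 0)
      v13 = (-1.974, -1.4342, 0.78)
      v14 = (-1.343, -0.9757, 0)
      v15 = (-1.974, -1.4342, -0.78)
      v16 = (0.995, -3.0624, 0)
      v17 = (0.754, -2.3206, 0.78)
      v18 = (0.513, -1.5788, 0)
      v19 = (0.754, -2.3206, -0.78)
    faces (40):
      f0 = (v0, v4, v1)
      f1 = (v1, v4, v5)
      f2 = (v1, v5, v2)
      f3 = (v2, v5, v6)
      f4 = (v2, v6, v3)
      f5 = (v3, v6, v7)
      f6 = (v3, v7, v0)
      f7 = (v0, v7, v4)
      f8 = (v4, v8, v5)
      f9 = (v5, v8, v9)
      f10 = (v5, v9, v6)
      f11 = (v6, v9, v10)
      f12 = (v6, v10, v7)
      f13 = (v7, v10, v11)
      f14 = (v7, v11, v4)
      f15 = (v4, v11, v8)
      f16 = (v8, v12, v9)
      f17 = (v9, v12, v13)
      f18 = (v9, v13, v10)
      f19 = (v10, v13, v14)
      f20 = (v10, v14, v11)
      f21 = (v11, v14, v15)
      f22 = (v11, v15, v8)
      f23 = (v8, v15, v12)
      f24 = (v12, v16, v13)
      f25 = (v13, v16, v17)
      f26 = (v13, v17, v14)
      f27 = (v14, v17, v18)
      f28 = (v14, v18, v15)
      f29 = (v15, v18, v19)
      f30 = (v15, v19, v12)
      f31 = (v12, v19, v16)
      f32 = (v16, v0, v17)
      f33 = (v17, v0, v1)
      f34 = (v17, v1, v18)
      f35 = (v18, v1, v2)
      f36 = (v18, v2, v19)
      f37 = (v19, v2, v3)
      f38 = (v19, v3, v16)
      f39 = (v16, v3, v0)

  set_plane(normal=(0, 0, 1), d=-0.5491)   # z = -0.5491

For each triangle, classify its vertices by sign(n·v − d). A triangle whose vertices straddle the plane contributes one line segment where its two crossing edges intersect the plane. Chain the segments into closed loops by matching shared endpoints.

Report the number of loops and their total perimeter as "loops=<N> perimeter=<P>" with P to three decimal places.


loops=2 perimeter=28.684

Straddling triangles (20 of 40):
  (v2,v6,v3) [++-] → (1.86956, 0.467365, -0.5491)–(2.2091, 0, -0.5491)  len=0.5777
  (v3,v6,v7) [-+-] → (1.86956, 0.467365, -0.5491)–(0.682658, 2.10101, -0.5491)  len=2.0193
  (v3,v7,v0) [--+] → (1.484, 1.63364, -0.5491)–(2.6709, 0, -0.5491)  len=2.0193
  (v0,v7,v4) [+-+] → (1.484, 1.63364, -0.5491)–(0.825342, 2.54019, -0.5491)  len=1.1206
  (v6,v10,v7) [++-] → (0.133234, 1.92248, -0.5491)–(0.682658, 2.10101, -0.5491)  len=0.5777
  (v7,v10,v11) [-+-] → (0.133234, 1.92248, -0.5491)–(-1.78721, 1.29847, -0.5491)  len=2.0193
  (v7,v11,v4) [--+] → (-1.0951, 1.91619, -0.5491)–(0.825342, 2.54019, -0.5491)  len=2.0193
  (v4,v11,v8) [+-+] → (-1.0951, 1.91619, -0.5491)–(-2.16079, 1.56993, -0.5491)  len=1.1205
  (v10,v14,v11) [++-] → (-1.78721, 0.720808, -0.5491)–(-1.78721, 1.29847, -0.5491)  len=0.5777
  (v11,v14,v15) [-+-] → (-1.78721, 0.720808, -0.5491)–(-1.78721, -1.29847, -0.5491)  len=2.0193
  (v11,v15,v8) [--+] → (-2.16079, -0.449352, -0.5491)–(-2.16079, 1.56993, -0.5491)  len=2.0193
  (v8,v15,v12) [+-+] → (-2.16079, -0.449352, -0.5491)–(-2.16079, -1.56993, -0.5491)  len=1.1206
  (v14,v18,v15) [++-] → (-1.23778, -1.47701, -0.5491)–(-1.78721, -1.29847, -0.5491)  len=0.5777
  (v15,v18,v19) [-+-] → (-1.23778, -1.47701, -0.5491)–(0.682658, -2.10101, -0.5491)  len=2.0193
  (v15,v19,v12) [--+] → (-0.24035, -2.19393, -0.5491)–(-2.16079, -1.56993, -0.5491)  len=2.0193
  (v12,v19,v16) [+-+] → (-0.24035, -2.19393, -0.5491)–(0.825342, -2.54019, -0.5491)  len=1.1205
  (v18,v2,v19) [++-] → (1.0222, -1.63364, -0.5491)–(0.682658, -2.10101, -0.5491)  len=0.5777
  (v19,v2,v3) [-+-] → (1.0222, -1.63364, -0.5491)–(2.2091, 0, -0.5491)  len=2.0193
  (v19,v3,v16) [--+] → (2.01224, -0.906549, -0.5491)–(0.825342, -2.54019, -0.5491)  len=2.0193
  (v16,v3,v0) [+-+] → (2.01224, -0.906549, -0.5491)–(2.6709, 0, -0.5491)  len=1.1206

Chained into 2 loop(s):
  loop 1: 10 segments, perimeter = 12.9848
  loop 2: 10 segments, perimeter = 15.6992
Total perimeter = 28.684


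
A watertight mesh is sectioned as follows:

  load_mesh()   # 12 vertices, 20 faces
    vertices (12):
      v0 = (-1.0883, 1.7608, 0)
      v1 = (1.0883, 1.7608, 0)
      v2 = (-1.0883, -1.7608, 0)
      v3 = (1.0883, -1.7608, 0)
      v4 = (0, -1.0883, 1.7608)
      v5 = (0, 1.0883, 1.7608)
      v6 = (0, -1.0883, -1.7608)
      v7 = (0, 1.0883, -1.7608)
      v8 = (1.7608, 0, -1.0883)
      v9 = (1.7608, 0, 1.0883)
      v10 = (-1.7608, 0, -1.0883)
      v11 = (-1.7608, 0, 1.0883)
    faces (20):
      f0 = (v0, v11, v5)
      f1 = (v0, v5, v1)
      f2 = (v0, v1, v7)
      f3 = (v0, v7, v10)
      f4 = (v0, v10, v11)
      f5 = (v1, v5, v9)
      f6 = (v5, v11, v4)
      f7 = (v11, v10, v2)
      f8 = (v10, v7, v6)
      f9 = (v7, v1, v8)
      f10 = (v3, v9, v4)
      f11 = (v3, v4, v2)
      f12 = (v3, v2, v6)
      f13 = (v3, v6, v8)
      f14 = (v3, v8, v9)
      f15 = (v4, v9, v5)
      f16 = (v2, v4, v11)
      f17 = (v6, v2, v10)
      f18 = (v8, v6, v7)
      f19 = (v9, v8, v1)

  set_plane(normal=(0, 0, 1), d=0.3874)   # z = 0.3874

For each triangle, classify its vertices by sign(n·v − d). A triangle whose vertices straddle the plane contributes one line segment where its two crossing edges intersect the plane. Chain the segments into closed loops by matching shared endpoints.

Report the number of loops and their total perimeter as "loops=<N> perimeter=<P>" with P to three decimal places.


loops=1 perimeter=10.960

Straddling triangles (10 of 20):
  (v0,v11,v5) [-++] → (-1.32769, 1.13401, 0.3874)–(-0.848859, 1.61284, 0.3874)  len=0.6772
  (v0,v5,v1) [-+-] → (-0.848859, 1.61284, 0.3874)–(0.848859, 1.61284, 0.3874)  len=1.6977
  (v0,v10,v11) [--+] → (-1.7608, 0, 0.3874)–(-1.32769, 1.13401, 0.3874)  len=1.2139
  (v1,v5,v9) [-++] → (0.848859, 1.61284, 0.3874)–(1.32769, 1.13401, 0.3874)  len=0.6772
  (v11,v10,v2) [+--] → (-1.7608, 0, 0.3874)–(-1.32769, -1.13401, 0.3874)  len=1.2139
  (v3,v9,v4) [-++] → (1.32769, -1.13401, 0.3874)–(0.848859, -1.61284, 0.3874)  len=0.6772
  (v3,v4,v2) [-+-] → (0.848859, -1.61284, 0.3874)–(-0.848859, -1.61284, 0.3874)  len=1.6977
  (v3,v8,v9) [--+] → (1.7608, 0, 0.3874)–(1.32769, -1.13401, 0.3874)  len=1.2139
  (v2,v4,v11) [-++] → (-0.848859, -1.61284, 0.3874)–(-1.32769, -1.13401, 0.3874)  len=0.6772
  (v9,v8,v1) [+--] → (1.7608, 0, 0.3874)–(1.32769, 1.13401, 0.3874)  len=1.2139

Chained into 1 loop(s):
  loop 1: 10 segments, perimeter = 10.9597
Total perimeter = 10.960


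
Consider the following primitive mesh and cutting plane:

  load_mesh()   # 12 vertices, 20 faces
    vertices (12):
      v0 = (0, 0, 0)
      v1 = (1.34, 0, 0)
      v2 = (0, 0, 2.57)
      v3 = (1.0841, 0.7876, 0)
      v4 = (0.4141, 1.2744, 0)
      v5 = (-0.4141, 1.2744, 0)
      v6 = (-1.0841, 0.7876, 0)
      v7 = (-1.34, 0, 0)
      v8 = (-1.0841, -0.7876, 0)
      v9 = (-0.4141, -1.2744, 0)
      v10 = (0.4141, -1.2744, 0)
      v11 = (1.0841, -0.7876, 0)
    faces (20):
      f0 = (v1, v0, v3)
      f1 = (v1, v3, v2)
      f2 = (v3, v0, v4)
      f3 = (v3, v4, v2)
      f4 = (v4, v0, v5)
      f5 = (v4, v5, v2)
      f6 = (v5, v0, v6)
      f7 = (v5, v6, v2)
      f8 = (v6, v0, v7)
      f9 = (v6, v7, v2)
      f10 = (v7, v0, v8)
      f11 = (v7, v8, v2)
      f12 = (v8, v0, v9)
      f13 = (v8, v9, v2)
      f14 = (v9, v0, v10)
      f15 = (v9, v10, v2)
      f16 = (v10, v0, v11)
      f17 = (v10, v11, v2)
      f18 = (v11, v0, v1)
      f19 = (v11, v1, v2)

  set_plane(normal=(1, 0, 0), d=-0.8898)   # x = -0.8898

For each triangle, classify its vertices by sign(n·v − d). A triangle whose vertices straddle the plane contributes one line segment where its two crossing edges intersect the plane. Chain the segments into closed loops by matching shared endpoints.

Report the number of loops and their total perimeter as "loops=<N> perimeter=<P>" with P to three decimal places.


loops=1 perimeter=4.461

Straddling triangles (8 of 20):
  (v5,v0,v6) [++-] → (-0.8898, 0.646441, 0)–(-0.8898, 0.928772, 0)  len=0.2823
  (v5,v6,v2) [+-+] → (-0.8898, 0.928772, 0)–(-0.8898, 0.646441, 0.460613)  len=0.5403
  (v6,v0,v7) [-+-] → (-0.8898, 0.646441, 0)–(-0.8898, 0, 0)  len=0.6464
  (v6,v7,v2) [--+] → (-0.8898, 0, 0.863443)–(-0.8898, 0.646441, 0.460613)  len=0.7617
  (v7,v0,v8) [-+-] → (-0.8898, 0, 0)–(-0.8898, -0.646441, 0)  len=0.6464
  (v7,v8,v2) [--+] → (-0.8898, -0.646441, 0.460613)–(-0.8898, 0, 0.863443)  len=0.7617
  (v8,v0,v9) [-++] → (-0.8898, -0.646441, 0)–(-0.8898, -0.928772, 0)  len=0.2823
  (v8,v9,v2) [-++] → (-0.8898, -0.928772, 0)–(-0.8898, -0.646441, 0.460613)  len=0.5403

Chained into 1 loop(s):
  loop 1: 8 segments, perimeter = 4.4614
Total perimeter = 4.461


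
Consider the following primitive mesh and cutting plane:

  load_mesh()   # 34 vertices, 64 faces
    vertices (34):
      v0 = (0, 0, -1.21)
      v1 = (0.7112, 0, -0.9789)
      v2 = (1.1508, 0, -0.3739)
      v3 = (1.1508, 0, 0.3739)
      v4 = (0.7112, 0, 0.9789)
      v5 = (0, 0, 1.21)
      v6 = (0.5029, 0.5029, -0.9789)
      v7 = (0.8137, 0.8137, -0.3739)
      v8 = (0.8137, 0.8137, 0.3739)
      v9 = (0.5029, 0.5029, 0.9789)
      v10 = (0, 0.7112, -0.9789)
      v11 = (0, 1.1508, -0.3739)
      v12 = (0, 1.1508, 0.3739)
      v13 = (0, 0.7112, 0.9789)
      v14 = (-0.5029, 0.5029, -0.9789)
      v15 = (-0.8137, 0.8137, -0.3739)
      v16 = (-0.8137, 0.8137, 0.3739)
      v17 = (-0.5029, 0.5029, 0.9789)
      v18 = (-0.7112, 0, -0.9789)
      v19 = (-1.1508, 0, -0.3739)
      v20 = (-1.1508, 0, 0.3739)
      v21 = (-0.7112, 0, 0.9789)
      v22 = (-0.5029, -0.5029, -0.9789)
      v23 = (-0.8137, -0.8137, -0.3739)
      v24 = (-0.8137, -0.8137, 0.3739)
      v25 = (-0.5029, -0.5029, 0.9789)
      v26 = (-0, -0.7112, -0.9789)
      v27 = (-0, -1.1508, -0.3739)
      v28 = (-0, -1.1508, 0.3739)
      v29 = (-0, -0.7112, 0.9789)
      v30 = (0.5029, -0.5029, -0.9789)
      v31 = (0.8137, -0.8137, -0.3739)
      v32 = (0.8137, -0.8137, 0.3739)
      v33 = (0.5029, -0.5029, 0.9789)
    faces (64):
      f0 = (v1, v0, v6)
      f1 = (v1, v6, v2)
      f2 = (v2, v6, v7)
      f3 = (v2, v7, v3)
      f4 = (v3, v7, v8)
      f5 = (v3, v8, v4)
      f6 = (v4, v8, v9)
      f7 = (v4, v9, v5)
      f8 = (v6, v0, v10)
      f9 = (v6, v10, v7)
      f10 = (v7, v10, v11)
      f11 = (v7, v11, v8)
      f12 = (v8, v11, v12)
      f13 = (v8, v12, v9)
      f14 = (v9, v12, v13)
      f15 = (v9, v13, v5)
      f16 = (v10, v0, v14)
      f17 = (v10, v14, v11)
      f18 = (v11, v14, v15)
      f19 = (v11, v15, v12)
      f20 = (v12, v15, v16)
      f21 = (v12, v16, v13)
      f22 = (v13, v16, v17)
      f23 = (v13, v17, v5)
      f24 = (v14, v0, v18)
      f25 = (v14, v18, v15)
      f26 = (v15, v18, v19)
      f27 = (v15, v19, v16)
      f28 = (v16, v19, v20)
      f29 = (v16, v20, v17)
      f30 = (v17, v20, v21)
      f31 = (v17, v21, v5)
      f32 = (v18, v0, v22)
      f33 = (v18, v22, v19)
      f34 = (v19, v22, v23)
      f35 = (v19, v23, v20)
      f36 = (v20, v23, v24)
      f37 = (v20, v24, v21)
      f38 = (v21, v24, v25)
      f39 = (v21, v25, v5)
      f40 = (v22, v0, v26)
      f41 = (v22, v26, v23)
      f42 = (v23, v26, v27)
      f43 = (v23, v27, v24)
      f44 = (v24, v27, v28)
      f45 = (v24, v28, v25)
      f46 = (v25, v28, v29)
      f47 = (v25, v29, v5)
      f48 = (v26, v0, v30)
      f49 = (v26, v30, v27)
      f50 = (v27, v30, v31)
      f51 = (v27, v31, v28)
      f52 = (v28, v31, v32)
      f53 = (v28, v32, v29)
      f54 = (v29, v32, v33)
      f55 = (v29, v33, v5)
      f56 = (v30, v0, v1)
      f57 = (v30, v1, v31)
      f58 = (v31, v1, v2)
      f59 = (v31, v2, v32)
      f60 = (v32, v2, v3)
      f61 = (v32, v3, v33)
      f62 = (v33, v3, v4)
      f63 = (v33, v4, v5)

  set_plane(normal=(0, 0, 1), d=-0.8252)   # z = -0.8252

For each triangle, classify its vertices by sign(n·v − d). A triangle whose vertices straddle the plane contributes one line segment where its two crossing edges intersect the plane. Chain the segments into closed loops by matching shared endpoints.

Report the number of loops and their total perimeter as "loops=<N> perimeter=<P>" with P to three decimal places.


loops=1 perimeter=5.038

Straddling triangles (16 of 64):
  (v1,v6,v2) [--+] → (0.667499, 0.375138, -0.8252)–(0.82288, 0, -0.8252)  len=0.4060
  (v2,v6,v7) [+-+] → (0.667499, 0.375138, -0.8252)–(0.581859, 0.581859, -0.8252)  len=0.2238
  (v6,v10,v7) [--+] → (0.20672, 0.73724, -0.8252)–(0.581859, 0.581859, -0.8252)  len=0.4060
  (v7,v10,v11) [+-+] → (0.20672, 0.73724, -0.8252)–(0, 0.82288, -0.8252)  len=0.2238
  (v10,v14,v11) [--+] → (-0.375138, 0.667499, -0.8252)–(0, 0.82288, -0.8252)  len=0.4060
  (v11,v14,v15) [+-+] → (-0.375138, 0.667499, -0.8252)–(-0.581859, 0.581859, -0.8252)  len=0.2238
  (v14,v18,v15) [--+] → (-0.73724, 0.20672, -0.8252)–(-0.581859, 0.581859, -0.8252)  len=0.4060
  (v15,v18,v19) [+-+] → (-0.73724, 0.20672, -0.8252)–(-0.82288, 0, -0.8252)  len=0.2238
  (v18,v22,v19) [--+] → (-0.667499, -0.375138, -0.8252)–(-0.82288, 0, -0.8252)  len=0.4060
  (v19,v22,v23) [+-+] → (-0.667499, -0.375138, -0.8252)–(-0.581859, -0.581859, -0.8252)  len=0.2238
  (v22,v26,v23) [--+] → (-0.20672, -0.73724, -0.8252)–(-0.581859, -0.581859, -0.8252)  len=0.4060
  (v23,v26,v27) [+-+] → (-0.20672, -0.73724, -0.8252)–(0, -0.82288, -0.8252)  len=0.2238
  (v26,v30,v27) [--+] → (0.375138, -0.667499, -0.8252)–(0, -0.82288, -0.8252)  len=0.4060
  (v27,v30,v31) [+-+] → (0.375138, -0.667499, -0.8252)–(0.581859, -0.581859, -0.8252)  len=0.2238
  (v30,v1,v31) [--+] → (0.73724, -0.20672, -0.8252)–(0.581859, -0.581859, -0.8252)  len=0.4060
  (v31,v1,v2) [+-+] → (0.73724, -0.20672, -0.8252)–(0.82288, 0, -0.8252)  len=0.2238

Chained into 1 loop(s):
  loop 1: 16 segments, perimeter = 5.0384
Total perimeter = 5.038


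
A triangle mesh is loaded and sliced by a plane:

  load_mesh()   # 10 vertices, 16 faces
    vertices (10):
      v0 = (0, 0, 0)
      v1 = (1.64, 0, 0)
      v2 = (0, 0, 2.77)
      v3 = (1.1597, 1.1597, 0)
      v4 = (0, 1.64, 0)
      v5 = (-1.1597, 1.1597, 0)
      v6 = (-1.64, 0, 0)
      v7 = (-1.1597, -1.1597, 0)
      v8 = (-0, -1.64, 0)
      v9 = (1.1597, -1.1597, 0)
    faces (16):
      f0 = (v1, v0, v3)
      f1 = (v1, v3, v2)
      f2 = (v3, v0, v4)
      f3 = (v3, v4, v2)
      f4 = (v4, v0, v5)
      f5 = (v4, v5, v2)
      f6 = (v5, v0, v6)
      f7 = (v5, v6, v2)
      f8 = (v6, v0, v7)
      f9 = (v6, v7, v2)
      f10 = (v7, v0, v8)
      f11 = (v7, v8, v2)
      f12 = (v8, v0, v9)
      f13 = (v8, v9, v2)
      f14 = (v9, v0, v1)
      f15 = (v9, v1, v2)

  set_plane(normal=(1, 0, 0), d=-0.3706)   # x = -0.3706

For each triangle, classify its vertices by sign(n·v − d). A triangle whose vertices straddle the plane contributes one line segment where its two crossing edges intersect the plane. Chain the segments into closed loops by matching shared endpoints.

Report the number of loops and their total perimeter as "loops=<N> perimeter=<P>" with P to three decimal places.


Straddling triangles (8 of 16):
  (v4,v0,v5) [++-] → (-0.3706, 0.3706, 0)–(-0.3706, 1.48651, 0)  len=1.1159
  (v4,v5,v2) [+-+] → (-0.3706, 1.48651, 0)–(-0.3706, 0.3706, 1.8848)  len=2.1904
  (v5,v0,v6) [-+-] → (-0.3706, 0.3706, 0)–(-0.3706, 0, 0)  len=0.3706
  (v5,v6,v2) [--+] → (-0.3706, 0, 2.14405)–(-0.3706, 0.3706, 1.8848)  len=0.4523
  (v6,v0,v7) [-+-] → (-0.3706, 0, 0)–(-0.3706, -0.3706, 0)  len=0.3706
  (v6,v7,v2) [--+] → (-0.3706, -0.3706, 1.8848)–(-0.3706, 0, 2.14405)  len=0.4523
  (v7,v0,v8) [-++] → (-0.3706, -0.3706, 0)–(-0.3706, -1.48651, 0)  len=1.1159
  (v7,v8,v2) [-++] → (-0.3706, -1.48651, 0)–(-0.3706, -0.3706, 1.8848)  len=2.1904

Chained into 1 loop(s):
  loop 1: 8 segments, perimeter = 8.2583
Total perimeter = 8.258

loops=1 perimeter=8.258


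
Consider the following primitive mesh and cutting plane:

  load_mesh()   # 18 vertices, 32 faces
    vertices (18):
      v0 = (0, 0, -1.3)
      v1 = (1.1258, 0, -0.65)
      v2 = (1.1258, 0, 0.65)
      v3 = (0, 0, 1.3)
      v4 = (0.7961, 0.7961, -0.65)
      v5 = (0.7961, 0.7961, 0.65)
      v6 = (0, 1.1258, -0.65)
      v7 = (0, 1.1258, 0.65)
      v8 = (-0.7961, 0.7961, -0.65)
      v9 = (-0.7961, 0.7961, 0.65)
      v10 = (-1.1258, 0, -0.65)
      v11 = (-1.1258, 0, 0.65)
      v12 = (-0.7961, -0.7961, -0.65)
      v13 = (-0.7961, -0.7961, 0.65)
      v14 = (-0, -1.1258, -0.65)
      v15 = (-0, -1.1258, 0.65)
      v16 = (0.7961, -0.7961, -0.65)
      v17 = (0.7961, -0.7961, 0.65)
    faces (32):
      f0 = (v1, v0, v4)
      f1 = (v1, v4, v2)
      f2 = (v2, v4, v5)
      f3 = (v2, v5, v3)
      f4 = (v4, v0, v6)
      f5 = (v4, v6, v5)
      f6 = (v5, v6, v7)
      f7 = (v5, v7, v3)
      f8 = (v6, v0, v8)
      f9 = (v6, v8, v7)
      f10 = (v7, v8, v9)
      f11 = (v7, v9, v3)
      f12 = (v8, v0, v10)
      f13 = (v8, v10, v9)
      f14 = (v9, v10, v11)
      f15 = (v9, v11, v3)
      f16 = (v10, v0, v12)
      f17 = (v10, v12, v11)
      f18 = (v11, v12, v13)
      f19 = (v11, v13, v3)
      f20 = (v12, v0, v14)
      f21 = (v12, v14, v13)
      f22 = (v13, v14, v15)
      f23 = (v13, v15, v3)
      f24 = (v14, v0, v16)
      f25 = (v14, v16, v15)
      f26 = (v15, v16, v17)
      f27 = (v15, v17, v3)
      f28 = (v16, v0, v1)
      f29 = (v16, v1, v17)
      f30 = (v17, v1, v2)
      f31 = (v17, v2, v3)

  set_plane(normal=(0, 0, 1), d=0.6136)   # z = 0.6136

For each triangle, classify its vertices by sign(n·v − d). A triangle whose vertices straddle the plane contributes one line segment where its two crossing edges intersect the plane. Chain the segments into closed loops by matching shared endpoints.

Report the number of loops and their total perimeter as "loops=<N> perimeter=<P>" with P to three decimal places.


loops=1 perimeter=6.893

Straddling triangles (16 of 32):
  (v1,v4,v2) [--+] → (1.11657, 0.0222908, 0.6136)–(1.1258, 0, 0.6136)  len=0.0241
  (v2,v4,v5) [+-+] → (1.11657, 0.0222908, 0.6136)–(0.7961, 0.7961, 0.6136)  len=0.8375
  (v4,v6,v5) [--+] → (0.773809, 0.805332, 0.6136)–(0.7961, 0.7961, 0.6136)  len=0.0241
  (v5,v6,v7) [+-+] → (0.773809, 0.805332, 0.6136)–(0, 1.1258, 0.6136)  len=0.8375
  (v6,v8,v7) [--+] → (-0.0222908, 1.11657, 0.6136)–(0, 1.1258, 0.6136)  len=0.0241
  (v7,v8,v9) [+-+] → (-0.0222908, 1.11657, 0.6136)–(-0.7961, 0.7961, 0.6136)  len=0.8375
  (v8,v10,v9) [--+] → (-0.805332, 0.773809, 0.6136)–(-0.7961, 0.7961, 0.6136)  len=0.0241
  (v9,v10,v11) [+-+] → (-0.805332, 0.773809, 0.6136)–(-1.1258, 0, 0.6136)  len=0.8375
  (v10,v12,v11) [--+] → (-1.11657, -0.0222908, 0.6136)–(-1.1258, 0, 0.6136)  len=0.0241
  (v11,v12,v13) [+-+] → (-1.11657, -0.0222908, 0.6136)–(-0.7961, -0.7961, 0.6136)  len=0.8375
  (v12,v14,v13) [--+] → (-0.773809, -0.805332, 0.6136)–(-0.7961, -0.7961, 0.6136)  len=0.0241
  (v13,v14,v15) [+-+] → (-0.773809, -0.805332, 0.6136)–(0, -1.1258, 0.6136)  len=0.8375
  (v14,v16,v15) [--+] → (0.0222908, -1.11657, 0.6136)–(0, -1.1258, 0.6136)  len=0.0241
  (v15,v16,v17) [+-+] → (0.0222908, -1.11657, 0.6136)–(0.7961, -0.7961, 0.6136)  len=0.8375
  (v16,v1,v17) [--+] → (0.805332, -0.773809, 0.6136)–(0.7961, -0.7961, 0.6136)  len=0.0241
  (v17,v1,v2) [+-+] → (0.805332, -0.773809, 0.6136)–(1.1258, 0, 0.6136)  len=0.8375

Chained into 1 loop(s):
  loop 1: 16 segments, perimeter = 6.8934
Total perimeter = 6.893


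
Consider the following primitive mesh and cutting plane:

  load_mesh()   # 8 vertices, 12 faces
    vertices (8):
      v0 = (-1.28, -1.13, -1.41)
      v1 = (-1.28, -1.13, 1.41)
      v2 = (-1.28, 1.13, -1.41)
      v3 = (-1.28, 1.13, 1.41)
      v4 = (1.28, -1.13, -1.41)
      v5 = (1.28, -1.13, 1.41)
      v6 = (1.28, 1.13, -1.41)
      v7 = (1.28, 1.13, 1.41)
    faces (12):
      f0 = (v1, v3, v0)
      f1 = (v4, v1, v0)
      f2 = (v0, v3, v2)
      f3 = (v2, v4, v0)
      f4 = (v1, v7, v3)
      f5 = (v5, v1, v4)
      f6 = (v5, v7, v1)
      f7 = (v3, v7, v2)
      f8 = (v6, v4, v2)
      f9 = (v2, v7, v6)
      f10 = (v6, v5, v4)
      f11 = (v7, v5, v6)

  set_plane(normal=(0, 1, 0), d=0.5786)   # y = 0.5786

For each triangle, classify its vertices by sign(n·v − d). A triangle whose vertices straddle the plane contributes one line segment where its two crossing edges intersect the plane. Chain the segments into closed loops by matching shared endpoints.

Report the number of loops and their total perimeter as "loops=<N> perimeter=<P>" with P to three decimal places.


loops=1 perimeter=10.760

Straddling triangles (8 of 12):
  (v1,v3,v0) [-+-] → (-1.28, 0.5786, 1.41)–(-1.28, 0.5786, 0.72197)  len=0.6880
  (v0,v3,v2) [-++] → (-1.28, 0.5786, 0.72197)–(-1.28, 0.5786, -1.41)  len=2.1320
  (v2,v4,v0) [+--] → (-0.655405, 0.5786, -1.41)–(-1.28, 0.5786, -1.41)  len=0.6246
  (v1,v7,v3) [-++] → (0.655405, 0.5786, 1.41)–(-1.28, 0.5786, 1.41)  len=1.9354
  (v5,v7,v1) [-+-] → (1.28, 0.5786, 1.41)–(0.655405, 0.5786, 1.41)  len=0.6246
  (v6,v4,v2) [+-+] → (1.28, 0.5786, -1.41)–(-0.655405, 0.5786, -1.41)  len=1.9354
  (v6,v5,v4) [+--] → (1.28, 0.5786, -0.72197)–(1.28, 0.5786, -1.41)  len=0.6880
  (v7,v5,v6) [+-+] → (1.28, 0.5786, 1.41)–(1.28, 0.5786, -0.72197)  len=2.1320

Chained into 1 loop(s):
  loop 1: 8 segments, perimeter = 10.7600
Total perimeter = 10.760


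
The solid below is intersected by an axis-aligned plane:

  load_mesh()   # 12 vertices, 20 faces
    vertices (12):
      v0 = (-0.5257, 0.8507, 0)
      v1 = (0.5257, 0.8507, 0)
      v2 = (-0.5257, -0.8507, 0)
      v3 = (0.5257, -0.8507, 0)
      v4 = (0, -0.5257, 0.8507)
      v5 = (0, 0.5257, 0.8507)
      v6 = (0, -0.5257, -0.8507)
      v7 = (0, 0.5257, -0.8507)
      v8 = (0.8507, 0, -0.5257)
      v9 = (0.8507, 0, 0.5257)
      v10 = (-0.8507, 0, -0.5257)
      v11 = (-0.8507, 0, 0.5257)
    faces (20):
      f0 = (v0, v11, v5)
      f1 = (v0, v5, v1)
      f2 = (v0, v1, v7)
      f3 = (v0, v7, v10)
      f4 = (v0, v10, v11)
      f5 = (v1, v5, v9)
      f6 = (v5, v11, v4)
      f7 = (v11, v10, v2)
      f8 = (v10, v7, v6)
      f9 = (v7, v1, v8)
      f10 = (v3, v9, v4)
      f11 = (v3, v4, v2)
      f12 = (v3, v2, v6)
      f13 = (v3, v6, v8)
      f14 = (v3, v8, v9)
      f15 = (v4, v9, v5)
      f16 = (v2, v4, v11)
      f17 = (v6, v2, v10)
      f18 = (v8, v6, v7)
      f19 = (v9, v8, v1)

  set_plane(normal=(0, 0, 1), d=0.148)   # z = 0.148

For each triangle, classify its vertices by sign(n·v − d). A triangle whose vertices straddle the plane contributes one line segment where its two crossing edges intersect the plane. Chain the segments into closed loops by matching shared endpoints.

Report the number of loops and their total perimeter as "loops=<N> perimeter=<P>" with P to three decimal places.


Straddling triangles (10 of 20):
  (v0,v11,v5) [-++] → (-0.617197, 0.611203, 0.148)–(-0.434242, 0.794158, 0.148)  len=0.2587
  (v0,v5,v1) [-+-] → (-0.434242, 0.794158, 0.148)–(0.434242, 0.794158, 0.148)  len=0.8685
  (v0,v10,v11) [--+] → (-0.8507, 0, 0.148)–(-0.617197, 0.611203, 0.148)  len=0.6543
  (v1,v5,v9) [-++] → (0.434242, 0.794158, 0.148)–(0.617197, 0.611203, 0.148)  len=0.2587
  (v11,v10,v2) [+--] → (-0.8507, 0, 0.148)–(-0.617197, -0.611203, 0.148)  len=0.6543
  (v3,v9,v4) [-++] → (0.617197, -0.611203, 0.148)–(0.434242, -0.794158, 0.148)  len=0.2587
  (v3,v4,v2) [-+-] → (0.434242, -0.794158, 0.148)–(-0.434242, -0.794158, 0.148)  len=0.8685
  (v3,v8,v9) [--+] → (0.8507, 0, 0.148)–(0.617197, -0.611203, 0.148)  len=0.6543
  (v2,v4,v11) [-++] → (-0.434242, -0.794158, 0.148)–(-0.617197, -0.611203, 0.148)  len=0.2587
  (v9,v8,v1) [+--] → (0.8507, 0, 0.148)–(0.617197, 0.611203, 0.148)  len=0.6543

Chained into 1 loop(s):
  loop 1: 10 segments, perimeter = 5.3891
Total perimeter = 5.389

loops=1 perimeter=5.389


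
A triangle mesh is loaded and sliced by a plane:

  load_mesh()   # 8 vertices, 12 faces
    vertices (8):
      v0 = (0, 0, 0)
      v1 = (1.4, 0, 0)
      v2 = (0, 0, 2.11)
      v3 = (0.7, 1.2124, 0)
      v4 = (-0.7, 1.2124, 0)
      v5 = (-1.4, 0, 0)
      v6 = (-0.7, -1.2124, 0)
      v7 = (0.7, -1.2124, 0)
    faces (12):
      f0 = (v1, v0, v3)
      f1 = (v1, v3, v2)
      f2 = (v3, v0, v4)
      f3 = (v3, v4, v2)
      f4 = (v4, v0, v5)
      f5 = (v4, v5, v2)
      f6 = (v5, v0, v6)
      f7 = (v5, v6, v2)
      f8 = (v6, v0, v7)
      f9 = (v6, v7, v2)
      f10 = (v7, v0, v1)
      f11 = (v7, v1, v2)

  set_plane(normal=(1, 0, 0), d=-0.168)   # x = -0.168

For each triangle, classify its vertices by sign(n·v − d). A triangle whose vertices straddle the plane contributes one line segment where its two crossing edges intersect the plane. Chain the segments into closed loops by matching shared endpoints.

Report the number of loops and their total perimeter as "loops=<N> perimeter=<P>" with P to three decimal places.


Straddling triangles (8 of 12):
  (v3,v0,v4) [++-] → (-0.168, 0.290976, 0)–(-0.168, 1.2124, 0)  len=0.9214
  (v3,v4,v2) [+-+] → (-0.168, 1.2124, 0)–(-0.168, 0.290976, 1.6036)  len=1.8495
  (v4,v0,v5) [-+-] → (-0.168, 0.290976, 0)–(-0.168, 0, 0)  len=0.2910
  (v4,v5,v2) [--+] → (-0.168, 0, 1.8568)–(-0.168, 0.290976, 1.6036)  len=0.3857
  (v5,v0,v6) [-+-] → (-0.168, 0, 0)–(-0.168, -0.290976, 0)  len=0.2910
  (v5,v6,v2) [--+] → (-0.168, -0.290976, 1.6036)–(-0.168, 0, 1.8568)  len=0.3857
  (v6,v0,v7) [-++] → (-0.168, -0.290976, 0)–(-0.168, -1.2124, 0)  len=0.9214
  (v6,v7,v2) [-++] → (-0.168, -1.2124, 0)–(-0.168, -0.290976, 1.6036)  len=1.8495

Chained into 1 loop(s):
  loop 1: 8 segments, perimeter = 6.8952
Total perimeter = 6.895

loops=1 perimeter=6.895


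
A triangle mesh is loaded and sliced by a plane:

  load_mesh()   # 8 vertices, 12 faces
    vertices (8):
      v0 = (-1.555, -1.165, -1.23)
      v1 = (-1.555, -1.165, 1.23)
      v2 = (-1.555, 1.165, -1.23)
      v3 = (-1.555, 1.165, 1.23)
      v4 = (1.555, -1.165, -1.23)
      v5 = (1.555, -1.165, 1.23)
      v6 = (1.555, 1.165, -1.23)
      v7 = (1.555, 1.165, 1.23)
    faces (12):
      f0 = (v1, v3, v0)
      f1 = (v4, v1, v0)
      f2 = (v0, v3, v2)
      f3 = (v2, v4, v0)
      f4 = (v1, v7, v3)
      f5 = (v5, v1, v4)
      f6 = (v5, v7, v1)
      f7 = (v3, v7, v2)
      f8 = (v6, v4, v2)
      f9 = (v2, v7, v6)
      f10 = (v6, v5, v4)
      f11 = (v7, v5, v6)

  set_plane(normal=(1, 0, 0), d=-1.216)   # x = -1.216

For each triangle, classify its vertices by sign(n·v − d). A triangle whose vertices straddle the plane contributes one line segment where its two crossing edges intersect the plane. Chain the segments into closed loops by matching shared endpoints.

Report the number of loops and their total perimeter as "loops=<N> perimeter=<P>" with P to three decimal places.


Straddling triangles (8 of 12):
  (v4,v1,v0) [+--] → (-1.216, -1.165, 0.961852)–(-1.216, -1.165, -1.23)  len=2.1919
  (v2,v4,v0) [-+-] → (-1.216, 0.911023, -1.23)–(-1.216, -1.165, -1.23)  len=2.0760
  (v1,v7,v3) [-+-] → (-1.216, -0.911023, 1.23)–(-1.216, 1.165, 1.23)  len=2.0760
  (v5,v1,v4) [+-+] → (-1.216, -1.165, 1.23)–(-1.216, -1.165, 0.961852)  len=0.2681
  (v5,v7,v1) [++-] → (-1.216, -0.911023, 1.23)–(-1.216, -1.165, 1.23)  len=0.2540
  (v3,v7,v2) [-+-] → (-1.216, 1.165, 1.23)–(-1.216, 1.165, -0.961852)  len=2.1919
  (v6,v4,v2) [++-] → (-1.216, 0.911023, -1.23)–(-1.216, 1.165, -1.23)  len=0.2540
  (v2,v7,v6) [-++] → (-1.216, 1.165, -0.961852)–(-1.216, 1.165, -1.23)  len=0.2681

Chained into 1 loop(s):
  loop 1: 8 segments, perimeter = 9.5800
Total perimeter = 9.580

loops=1 perimeter=9.580


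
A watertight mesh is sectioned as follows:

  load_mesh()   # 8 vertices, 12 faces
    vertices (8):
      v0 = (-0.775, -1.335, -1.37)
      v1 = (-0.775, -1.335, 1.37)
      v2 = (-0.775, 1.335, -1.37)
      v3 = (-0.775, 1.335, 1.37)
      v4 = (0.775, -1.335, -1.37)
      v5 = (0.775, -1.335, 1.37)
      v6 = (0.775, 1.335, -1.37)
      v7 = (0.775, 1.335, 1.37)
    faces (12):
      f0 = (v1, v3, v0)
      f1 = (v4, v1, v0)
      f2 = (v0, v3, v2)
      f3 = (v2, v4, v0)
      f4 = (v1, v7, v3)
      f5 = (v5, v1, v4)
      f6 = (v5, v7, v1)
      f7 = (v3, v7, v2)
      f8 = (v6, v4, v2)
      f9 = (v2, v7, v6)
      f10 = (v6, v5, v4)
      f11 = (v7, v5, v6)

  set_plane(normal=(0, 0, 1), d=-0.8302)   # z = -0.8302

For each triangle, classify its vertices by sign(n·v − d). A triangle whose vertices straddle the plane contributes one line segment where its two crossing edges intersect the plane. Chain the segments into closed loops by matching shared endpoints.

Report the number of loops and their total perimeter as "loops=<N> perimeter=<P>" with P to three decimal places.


Straddling triangles (8 of 12):
  (v1,v3,v0) [++-] → (-0.775, -0.808991, -0.8302)–(-0.775, -1.335, -0.8302)  len=0.5260
  (v4,v1,v0) [-+-] → (0.469639, -1.335, -0.8302)–(-0.775, -1.335, -0.8302)  len=1.2446
  (v0,v3,v2) [-+-] → (-0.775, -0.808991, -0.8302)–(-0.775, 1.335, -0.8302)  len=2.1440
  (v5,v1,v4) [++-] → (0.469639, -1.335, -0.8302)–(0.775, -1.335, -0.8302)  len=0.3054
  (v3,v7,v2) [++-] → (-0.469639, 1.335, -0.8302)–(-0.775, 1.335, -0.8302)  len=0.3054
  (v2,v7,v6) [-+-] → (-0.469639, 1.335, -0.8302)–(0.775, 1.335, -0.8302)  len=1.2446
  (v6,v5,v4) [-+-] → (0.775, 0.808991, -0.8302)–(0.775, -1.335, -0.8302)  len=2.1440
  (v7,v5,v6) [++-] → (0.775, 0.808991, -0.8302)–(0.775, 1.335, -0.8302)  len=0.5260

Chained into 1 loop(s):
  loop 1: 8 segments, perimeter = 8.4400
Total perimeter = 8.440

loops=1 perimeter=8.440


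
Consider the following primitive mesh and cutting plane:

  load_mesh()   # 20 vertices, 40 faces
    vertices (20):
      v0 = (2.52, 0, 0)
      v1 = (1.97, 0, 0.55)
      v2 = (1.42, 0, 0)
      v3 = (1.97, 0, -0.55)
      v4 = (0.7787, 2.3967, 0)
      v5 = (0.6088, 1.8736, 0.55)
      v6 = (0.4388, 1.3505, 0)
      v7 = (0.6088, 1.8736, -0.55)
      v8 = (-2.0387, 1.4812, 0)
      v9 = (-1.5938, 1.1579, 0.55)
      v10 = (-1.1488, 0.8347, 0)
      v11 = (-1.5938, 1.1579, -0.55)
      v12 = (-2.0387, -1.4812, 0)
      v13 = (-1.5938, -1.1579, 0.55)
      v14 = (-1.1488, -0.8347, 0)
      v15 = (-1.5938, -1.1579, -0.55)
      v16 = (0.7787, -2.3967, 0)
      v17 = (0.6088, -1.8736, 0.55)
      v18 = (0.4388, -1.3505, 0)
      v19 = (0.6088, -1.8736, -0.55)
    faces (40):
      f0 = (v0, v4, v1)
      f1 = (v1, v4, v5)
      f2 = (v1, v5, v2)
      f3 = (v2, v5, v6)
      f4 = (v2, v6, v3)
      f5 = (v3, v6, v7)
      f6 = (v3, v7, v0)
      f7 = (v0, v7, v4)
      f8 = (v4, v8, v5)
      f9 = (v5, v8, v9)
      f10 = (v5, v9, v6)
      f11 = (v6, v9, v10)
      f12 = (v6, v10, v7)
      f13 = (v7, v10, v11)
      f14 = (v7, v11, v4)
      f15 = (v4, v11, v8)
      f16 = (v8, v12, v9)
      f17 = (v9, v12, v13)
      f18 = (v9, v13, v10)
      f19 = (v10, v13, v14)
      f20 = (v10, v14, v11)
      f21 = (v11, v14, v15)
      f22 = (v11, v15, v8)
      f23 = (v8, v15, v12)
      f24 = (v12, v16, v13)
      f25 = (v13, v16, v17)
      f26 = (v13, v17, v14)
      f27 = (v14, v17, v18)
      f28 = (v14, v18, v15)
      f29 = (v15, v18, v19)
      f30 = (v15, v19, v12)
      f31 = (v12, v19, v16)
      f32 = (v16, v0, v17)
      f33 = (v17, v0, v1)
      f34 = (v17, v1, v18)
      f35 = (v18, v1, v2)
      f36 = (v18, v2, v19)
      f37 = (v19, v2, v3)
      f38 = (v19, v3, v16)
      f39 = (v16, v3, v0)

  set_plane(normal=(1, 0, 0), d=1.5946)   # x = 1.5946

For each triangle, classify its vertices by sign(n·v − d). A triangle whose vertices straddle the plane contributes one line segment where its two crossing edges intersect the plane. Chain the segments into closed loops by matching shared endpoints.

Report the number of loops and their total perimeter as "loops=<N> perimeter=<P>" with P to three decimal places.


Straddling triangles (14 of 40):
  (v0,v4,v1) [+-+] → (1.5946, 1.27371, 0)–(1.5946, 0.755243, 0.376685)  len=0.6409
  (v1,v4,v5) [+--] → (1.5946, 0.755243, 0.376685)–(1.5946, 0.516713, 0.55)  len=0.2948
  (v1,v5,v2) [+--] → (1.5946, 0.516713, 0.55)–(1.5946, 0, 0.1746)  len=0.6387
  (v2,v6,v3) [--+] → (1.5946, 0.331098, -0.415158)–(1.5946, 0, -0.1746)  len=0.4093
  (v3,v6,v7) [+--] → (1.5946, 0.331098, -0.415158)–(1.5946, 0.516713, -0.55)  len=0.2294
  (v3,v7,v0) [+-+] → (1.5946, 0.516713, -0.55)–(1.5946, 0.907194, -0.266309)  len=0.4827
  (v0,v7,v4) [+--] → (1.5946, 0.907194, -0.266309)–(1.5946, 1.27371, 0)  len=0.4530
  (v16,v0,v17) [-+-] → (1.5946, -1.27371, 0)–(1.5946, -0.907194, 0.266309)  len=0.4530
  (v17,v0,v1) [-++] → (1.5946, -0.907194, 0.266309)–(1.5946, -0.516713, 0.55)  len=0.4827
  (v17,v1,v18) [-+-] → (1.5946, -0.516713, 0.55)–(1.5946, -0.331098, 0.415158)  len=0.2294
  (v18,v1,v2) [-+-] → (1.5946, -0.331098, 0.415158)–(1.5946, 0, 0.1746)  len=0.4093
  (v19,v2,v3) [--+] → (1.5946, 0, -0.1746)–(1.5946, -0.516713, -0.55)  len=0.6387
  (v19,v3,v16) [-+-] → (1.5946, -0.516713, -0.55)–(1.5946, -0.755243, -0.376685)  len=0.2948
  (v16,v3,v0) [-++] → (1.5946, -0.755243, -0.376685)–(1.5946, -1.27371, 0)  len=0.6409

Chained into 1 loop(s):
  loop 1: 14 segments, perimeter = 6.2975
Total perimeter = 6.298

loops=1 perimeter=6.298


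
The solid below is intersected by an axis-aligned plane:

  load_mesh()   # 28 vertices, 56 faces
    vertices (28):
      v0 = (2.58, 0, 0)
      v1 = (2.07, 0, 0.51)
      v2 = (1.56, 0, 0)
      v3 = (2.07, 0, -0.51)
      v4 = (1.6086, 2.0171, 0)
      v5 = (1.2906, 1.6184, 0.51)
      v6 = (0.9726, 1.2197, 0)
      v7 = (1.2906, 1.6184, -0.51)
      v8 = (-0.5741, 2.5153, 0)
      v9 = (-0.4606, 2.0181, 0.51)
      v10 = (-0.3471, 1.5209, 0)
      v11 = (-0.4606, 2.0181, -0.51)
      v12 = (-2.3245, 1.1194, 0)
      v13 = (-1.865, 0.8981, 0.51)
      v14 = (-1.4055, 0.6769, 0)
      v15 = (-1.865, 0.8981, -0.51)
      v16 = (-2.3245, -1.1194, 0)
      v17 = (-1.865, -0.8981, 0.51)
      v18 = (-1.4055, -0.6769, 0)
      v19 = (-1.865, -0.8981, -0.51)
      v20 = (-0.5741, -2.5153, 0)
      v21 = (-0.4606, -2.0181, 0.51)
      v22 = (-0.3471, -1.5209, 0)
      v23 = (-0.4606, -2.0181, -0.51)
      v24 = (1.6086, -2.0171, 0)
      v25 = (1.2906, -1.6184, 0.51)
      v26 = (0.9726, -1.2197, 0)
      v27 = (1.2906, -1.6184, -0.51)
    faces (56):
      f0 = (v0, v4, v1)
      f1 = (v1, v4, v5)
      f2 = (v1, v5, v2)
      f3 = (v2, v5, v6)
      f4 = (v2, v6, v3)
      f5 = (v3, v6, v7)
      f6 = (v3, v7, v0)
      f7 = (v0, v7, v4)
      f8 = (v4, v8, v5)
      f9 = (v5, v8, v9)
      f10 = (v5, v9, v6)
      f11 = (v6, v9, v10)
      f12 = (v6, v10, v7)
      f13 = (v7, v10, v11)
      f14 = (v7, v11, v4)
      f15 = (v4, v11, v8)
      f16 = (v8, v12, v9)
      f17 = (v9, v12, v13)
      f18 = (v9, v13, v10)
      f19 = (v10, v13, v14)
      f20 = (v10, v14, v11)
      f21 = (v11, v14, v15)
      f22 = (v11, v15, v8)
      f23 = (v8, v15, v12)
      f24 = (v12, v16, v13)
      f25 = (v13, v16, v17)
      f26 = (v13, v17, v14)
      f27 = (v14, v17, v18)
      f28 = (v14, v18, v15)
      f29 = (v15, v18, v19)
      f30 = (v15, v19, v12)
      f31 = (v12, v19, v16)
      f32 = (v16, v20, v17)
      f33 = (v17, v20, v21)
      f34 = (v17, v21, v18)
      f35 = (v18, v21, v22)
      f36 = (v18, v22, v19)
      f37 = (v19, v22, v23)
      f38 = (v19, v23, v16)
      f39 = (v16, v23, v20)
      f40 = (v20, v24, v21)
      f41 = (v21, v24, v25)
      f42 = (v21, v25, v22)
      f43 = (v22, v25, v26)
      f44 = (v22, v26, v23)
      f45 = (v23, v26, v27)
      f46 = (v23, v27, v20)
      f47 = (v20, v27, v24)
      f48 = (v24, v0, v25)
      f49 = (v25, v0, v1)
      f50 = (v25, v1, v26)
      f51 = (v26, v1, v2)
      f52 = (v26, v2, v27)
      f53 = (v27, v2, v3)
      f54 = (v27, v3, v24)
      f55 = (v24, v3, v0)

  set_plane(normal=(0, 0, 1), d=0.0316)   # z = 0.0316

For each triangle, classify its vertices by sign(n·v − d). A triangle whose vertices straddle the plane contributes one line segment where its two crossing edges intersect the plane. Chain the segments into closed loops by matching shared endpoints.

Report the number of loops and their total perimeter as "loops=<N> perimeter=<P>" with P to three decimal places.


loops=2 perimeter=25.148

Straddling triangles (28 of 56):
  (v0,v4,v1) [--+] → (1.63719, 1.89212, 0.0316)–(2.5484, 0, 0.0316)  len=2.1001
  (v1,v4,v5) [+-+] → (1.63719, 1.89212, 0.0316)–(1.5889, 1.9924, 0.0316)  len=0.1113
  (v1,v5,v2) [++-] → (1.54331, 0.100277, 0.0316)–(1.5916, 0, 0.0316)  len=0.1113
  (v2,v5,v6) [-+-] → (1.54331, 0.100277, 0.0316)–(0.992304, 1.2444, 0.0316)  len=1.2699
  (v4,v8,v5) [--+] → (-0.458562, 2.45973, 0.0316)–(1.5889, 1.9924, 0.0316)  len=2.1001
  (v5,v8,v9) [+-+] → (-0.458562, 2.45973, 0.0316)–(-0.567067, 2.48449, 0.0316)  len=0.1113
  (v5,v9,v6) [++-] → (0.883798, 1.26917, 0.0316)–(0.992304, 1.2444, 0.0316)  len=0.1113
  (v6,v9,v10) [-+-] → (0.883798, 1.26917, 0.0316)–(-0.354133, 1.55171, 0.0316)  len=1.2698
  (v8,v12,v9) [--+] → (-2.20901, 1.17508, 0.0316)–(-0.567067, 2.48449, 0.0316)  len=2.1001
  (v9,v12,v13) [+-+] → (-2.20901, 1.17508, 0.0316)–(-2.29603, 1.10569, 0.0316)  len=0.1113
  (v9,v13,v10) [++-] → (-0.44115, 1.48231, 0.0316)–(-0.354133, 1.55171, 0.0316)  len=0.1113
  (v10,v13,v14) [-+-] → (-0.44115, 1.48231, 0.0316)–(-1.43397, 0.690606, 0.0316)  len=1.2698
  (v12,v16,v13) [--+] → (-2.29603, -0.994394, 0.0316)–(-2.29603, 1.10569, 0.0316)  len=2.1001
  (v13,v16,v17) [+-+] → (-2.29603, -0.994394, 0.0316)–(-2.29603, -1.10569, 0.0316)  len=0.1113
  (v13,v17,v14) [++-] → (-1.43397, 0.579312, 0.0316)–(-1.43397, 0.690606, 0.0316)  len=0.1113
  (v14,v17,v18) [-+-] → (-1.43397, 0.579312, 0.0316)–(-1.43397, -0.690606, 0.0316)  len=1.2699
  (v16,v20,v17) [--+] → (-0.654085, -2.4151, 0.0316)–(-2.29603, -1.10569, 0.0316)  len=2.1001
  (v17,v20,v21) [+-+] → (-0.654085, -2.4151, 0.0316)–(-0.567067, -2.48449, 0.0316)  len=0.1113
  (v17,v21,v18) [++-] → (-1.34695, -0.760002, 0.0316)–(-1.43397, -0.690606, 0.0316)  len=0.1113
  (v18,v21,v22) [-+-] → (-1.34695, -0.760002, 0.0316)–(-0.354133, -1.55171, 0.0316)  len=1.2698
  (v20,v24,v21) [--+] → (1.48039, -2.01716, 0.0316)–(-0.567067, -2.48449, 0.0316)  len=2.1001
  (v21,v24,v25) [+-+] → (1.48039, -2.01716, 0.0316)–(1.5889, -1.9924, 0.0316)  len=0.1113
  (v21,v25,v22) [++-] → (-0.245627, -1.52694, 0.0316)–(-0.354133, -1.55171, 0.0316)  len=0.1113
  (v22,v25,v26) [-+-] → (-0.245627, -1.52694, 0.0316)–(0.992304, -1.2444, 0.0316)  len=1.2698
  (v24,v0,v25) [--+] → (2.50011, -0.100277, 0.0316)–(1.5889, -1.9924, 0.0316)  len=2.1001
  (v25,v0,v1) [+-+] → (2.50011, -0.100277, 0.0316)–(2.5484, 0, 0.0316)  len=0.1113
  (v25,v1,v26) [++-] → (1.0406, -1.14413, 0.0316)–(0.992304, -1.2444, 0.0316)  len=0.1113
  (v26,v1,v2) [-+-] → (1.0406, -1.14413, 0.0316)–(1.5916, 0, 0.0316)  len=1.2699

Chained into 2 loop(s):
  loop 1: 14 segments, perimeter = 15.4799
  loop 2: 14 segments, perimeter = 9.6680
Total perimeter = 25.148
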